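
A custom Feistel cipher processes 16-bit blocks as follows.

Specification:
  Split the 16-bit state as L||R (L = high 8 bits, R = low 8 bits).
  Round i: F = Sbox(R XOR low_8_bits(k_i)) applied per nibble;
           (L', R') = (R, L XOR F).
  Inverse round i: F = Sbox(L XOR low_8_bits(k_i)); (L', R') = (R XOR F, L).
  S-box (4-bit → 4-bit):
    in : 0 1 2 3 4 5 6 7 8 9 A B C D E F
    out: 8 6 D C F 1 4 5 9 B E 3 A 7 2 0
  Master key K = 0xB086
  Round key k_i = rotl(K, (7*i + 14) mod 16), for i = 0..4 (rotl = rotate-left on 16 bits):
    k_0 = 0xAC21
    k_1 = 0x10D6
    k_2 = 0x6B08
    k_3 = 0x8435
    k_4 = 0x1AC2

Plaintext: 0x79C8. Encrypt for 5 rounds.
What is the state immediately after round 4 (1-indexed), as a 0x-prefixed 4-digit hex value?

0x4202

s_0 = plaintext = 0x79C8
s_1 = Round(s_0, k_0) = 0xC852
s_2 = Round(s_1, k_1) = 0x5257
s_3 = Round(s_2, k_2) = 0x5742
s_4 = Round(s_3, k_3) = 0x4202
s_5 = Round(s_4, k_4) = 0x02EA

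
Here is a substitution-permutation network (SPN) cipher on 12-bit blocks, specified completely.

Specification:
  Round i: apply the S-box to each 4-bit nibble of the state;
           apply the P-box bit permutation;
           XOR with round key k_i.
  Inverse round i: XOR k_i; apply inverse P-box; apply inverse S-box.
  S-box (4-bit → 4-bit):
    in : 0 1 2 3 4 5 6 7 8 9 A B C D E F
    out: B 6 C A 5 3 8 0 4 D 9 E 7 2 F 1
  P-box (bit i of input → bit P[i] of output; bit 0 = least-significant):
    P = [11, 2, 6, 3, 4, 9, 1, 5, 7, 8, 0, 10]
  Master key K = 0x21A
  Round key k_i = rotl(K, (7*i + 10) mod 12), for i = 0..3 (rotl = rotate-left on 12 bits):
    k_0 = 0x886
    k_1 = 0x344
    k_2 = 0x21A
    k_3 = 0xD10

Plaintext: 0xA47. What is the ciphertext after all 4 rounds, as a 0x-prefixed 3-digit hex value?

s_0 = plaintext = 0xA47
s_1 = Round(s_0, k_0) = 0xC14
s_2 = Round(s_1, k_1) = 0x887
s_3 = Round(s_2, k_2) = 0x219
s_4 = Round(s_3, k_3) = 0x35B

0x35B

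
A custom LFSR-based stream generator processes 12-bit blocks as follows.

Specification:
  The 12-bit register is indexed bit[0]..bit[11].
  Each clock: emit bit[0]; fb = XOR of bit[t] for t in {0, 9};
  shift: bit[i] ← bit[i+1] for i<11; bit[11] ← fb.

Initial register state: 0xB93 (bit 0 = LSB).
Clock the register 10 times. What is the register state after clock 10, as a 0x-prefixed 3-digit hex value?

reg_0 = 0xB93
clock 1: out=1, reg = 0x5C9
clock 2: out=1, reg = 0xAE4
clock 3: out=0, reg = 0xD72
clock 4: out=0, reg = 0x6B9
clock 5: out=1, reg = 0x35C
clock 6: out=0, reg = 0x9AE
clock 7: out=0, reg = 0x4D7
clock 8: out=1, reg = 0xA6B
clock 9: out=1, reg = 0x535
clock 10: out=1, reg = 0xA9A

0xA9A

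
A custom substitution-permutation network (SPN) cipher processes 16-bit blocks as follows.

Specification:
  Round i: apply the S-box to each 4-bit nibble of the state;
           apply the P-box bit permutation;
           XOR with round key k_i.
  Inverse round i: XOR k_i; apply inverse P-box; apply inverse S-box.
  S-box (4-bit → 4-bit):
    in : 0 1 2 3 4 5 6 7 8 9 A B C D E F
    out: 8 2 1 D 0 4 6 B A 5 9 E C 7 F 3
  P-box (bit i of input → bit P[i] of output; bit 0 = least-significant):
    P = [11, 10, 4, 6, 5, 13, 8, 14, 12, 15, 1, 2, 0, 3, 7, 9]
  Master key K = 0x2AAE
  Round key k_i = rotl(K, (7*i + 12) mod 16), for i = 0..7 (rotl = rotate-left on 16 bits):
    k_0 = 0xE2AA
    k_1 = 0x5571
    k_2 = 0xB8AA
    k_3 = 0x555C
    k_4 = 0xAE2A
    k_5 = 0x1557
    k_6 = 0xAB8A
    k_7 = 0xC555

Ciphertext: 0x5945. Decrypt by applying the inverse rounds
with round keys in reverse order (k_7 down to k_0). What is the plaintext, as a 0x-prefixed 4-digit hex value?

s_0 = ciphertext = 0x5945
s_1 = InvRound(s_0, k_7) = 0x4F4D
s_2 = InvRound(s_1, k_6) = 0x9B88
s_3 = InvRound(s_2, k_5) = 0xEB4E
s_4 = InvRound(s_3, k_4) = 0x4038
s_5 = InvRound(s_4, k_3) = 0x4A98
s_6 = InvRound(s_5, k_2) = 0x0D75
s_7 = InvRound(s_6, k_1) = 0x4A02
s_8 = InvRound(s_7, k_0) = 0x61F2

0x61F2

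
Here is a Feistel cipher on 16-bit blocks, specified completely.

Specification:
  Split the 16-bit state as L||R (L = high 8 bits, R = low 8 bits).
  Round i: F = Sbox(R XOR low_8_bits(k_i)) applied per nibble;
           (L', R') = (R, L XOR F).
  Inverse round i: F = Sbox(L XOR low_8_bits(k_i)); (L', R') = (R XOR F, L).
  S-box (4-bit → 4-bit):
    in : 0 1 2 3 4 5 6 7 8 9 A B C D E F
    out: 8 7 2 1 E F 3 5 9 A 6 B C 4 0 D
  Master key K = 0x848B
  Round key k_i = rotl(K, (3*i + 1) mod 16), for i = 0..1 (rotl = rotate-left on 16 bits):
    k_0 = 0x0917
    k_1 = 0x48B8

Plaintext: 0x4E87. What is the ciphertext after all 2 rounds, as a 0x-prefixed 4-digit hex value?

0xE677

s_0 = plaintext = 0x4E87
s_1 = Round(s_0, k_0) = 0x87E6
s_2 = Round(s_1, k_1) = 0xE677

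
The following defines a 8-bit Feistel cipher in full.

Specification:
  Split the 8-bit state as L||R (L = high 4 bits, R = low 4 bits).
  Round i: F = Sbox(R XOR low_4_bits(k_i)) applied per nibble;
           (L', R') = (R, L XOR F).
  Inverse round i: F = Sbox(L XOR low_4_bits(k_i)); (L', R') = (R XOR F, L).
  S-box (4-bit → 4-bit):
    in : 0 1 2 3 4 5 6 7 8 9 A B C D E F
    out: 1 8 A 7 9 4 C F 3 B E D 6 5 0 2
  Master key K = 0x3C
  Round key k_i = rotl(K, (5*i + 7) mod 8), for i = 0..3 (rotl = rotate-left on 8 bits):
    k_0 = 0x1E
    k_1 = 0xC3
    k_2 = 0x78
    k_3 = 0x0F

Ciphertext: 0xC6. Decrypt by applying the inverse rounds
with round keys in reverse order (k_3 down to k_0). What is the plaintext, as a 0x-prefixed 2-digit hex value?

0xB8

s_0 = ciphertext = 0xC6
s_1 = InvRound(s_0, k_3) = 0x1C
s_2 = InvRound(s_1, k_2) = 0x71
s_3 = InvRound(s_2, k_1) = 0x87
s_4 = InvRound(s_3, k_0) = 0xB8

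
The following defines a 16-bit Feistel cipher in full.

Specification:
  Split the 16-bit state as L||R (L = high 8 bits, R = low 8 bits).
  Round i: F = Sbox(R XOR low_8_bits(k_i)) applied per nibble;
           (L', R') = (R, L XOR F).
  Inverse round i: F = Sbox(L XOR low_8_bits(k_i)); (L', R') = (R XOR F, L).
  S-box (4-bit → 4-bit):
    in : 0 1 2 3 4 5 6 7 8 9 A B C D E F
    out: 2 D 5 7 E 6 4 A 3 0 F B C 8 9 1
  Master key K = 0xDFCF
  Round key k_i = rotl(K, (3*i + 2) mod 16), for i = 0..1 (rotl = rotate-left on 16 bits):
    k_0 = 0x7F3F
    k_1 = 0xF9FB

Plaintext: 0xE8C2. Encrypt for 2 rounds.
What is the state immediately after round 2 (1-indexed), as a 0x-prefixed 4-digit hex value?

0xF0E9

s_0 = plaintext = 0xE8C2
s_1 = Round(s_0, k_0) = 0xC2F0
s_2 = Round(s_1, k_1) = 0xF0E9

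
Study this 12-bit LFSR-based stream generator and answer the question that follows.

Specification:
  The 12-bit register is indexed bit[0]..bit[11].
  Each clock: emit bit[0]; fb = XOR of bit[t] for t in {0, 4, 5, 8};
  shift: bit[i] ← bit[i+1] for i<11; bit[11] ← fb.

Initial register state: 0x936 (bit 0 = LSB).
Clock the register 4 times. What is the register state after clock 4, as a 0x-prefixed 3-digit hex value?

0x593

reg_0 = 0x936
clock 1: out=0, reg = 0xC9B
clock 2: out=1, reg = 0x64D
clock 3: out=1, reg = 0xB26
clock 4: out=0, reg = 0x593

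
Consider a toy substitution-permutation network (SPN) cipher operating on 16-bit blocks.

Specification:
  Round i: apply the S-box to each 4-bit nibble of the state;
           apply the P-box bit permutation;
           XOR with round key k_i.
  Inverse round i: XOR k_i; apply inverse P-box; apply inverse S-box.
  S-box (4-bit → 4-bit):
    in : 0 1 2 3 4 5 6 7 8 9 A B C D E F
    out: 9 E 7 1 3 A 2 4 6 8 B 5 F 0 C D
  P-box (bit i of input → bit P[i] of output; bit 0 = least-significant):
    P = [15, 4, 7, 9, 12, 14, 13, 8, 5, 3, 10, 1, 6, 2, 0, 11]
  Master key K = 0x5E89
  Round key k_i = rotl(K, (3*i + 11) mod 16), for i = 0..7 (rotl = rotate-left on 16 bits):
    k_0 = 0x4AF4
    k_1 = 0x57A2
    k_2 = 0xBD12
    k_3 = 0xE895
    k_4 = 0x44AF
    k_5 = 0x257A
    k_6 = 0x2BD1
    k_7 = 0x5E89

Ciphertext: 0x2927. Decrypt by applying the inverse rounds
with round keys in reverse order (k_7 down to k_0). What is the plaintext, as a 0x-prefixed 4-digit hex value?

s_0 = ciphertext = 0x2927
s_1 = InvRound(s_0, k_7) = 0x6CCE
s_2 = InvRound(s_1, k_6) = 0x8155
s_3 = InvRound(s_2, k_5) = 0x8C73
s_4 = InvRound(s_3, k_4) = 0xA662
s_5 = InvRound(s_4, k_3) = 0xCF61
s_6 = InvRound(s_5, k_2) = 0xB025
s_7 = InvRound(s_6, k_1) = 0x8E1F
s_8 = InvRound(s_7, k_0) = 0xBC6B

0xBC6B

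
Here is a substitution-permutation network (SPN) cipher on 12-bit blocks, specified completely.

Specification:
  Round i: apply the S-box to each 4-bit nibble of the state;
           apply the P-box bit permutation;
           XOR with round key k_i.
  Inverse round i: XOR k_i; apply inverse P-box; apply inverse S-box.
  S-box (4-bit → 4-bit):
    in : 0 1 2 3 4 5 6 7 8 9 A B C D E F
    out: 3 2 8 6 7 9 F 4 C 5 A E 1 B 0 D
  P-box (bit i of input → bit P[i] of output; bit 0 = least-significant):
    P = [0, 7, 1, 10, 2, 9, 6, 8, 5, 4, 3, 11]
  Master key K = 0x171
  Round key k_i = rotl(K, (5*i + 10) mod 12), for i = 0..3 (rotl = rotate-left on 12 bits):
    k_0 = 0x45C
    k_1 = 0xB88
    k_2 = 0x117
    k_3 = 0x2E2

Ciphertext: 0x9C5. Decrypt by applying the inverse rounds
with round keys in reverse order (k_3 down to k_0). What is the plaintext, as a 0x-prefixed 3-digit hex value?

s_0 = ciphertext = 0x9C5
s_1 = InvRound(s_0, k_3) = 0x5D9
s_2 = InvRound(s_1, k_2) = 0x79B
s_3 = InvRound(s_2, k_1) = 0xAEF
s_4 = InvRound(s_3, k_0) = 0xD16

0xD16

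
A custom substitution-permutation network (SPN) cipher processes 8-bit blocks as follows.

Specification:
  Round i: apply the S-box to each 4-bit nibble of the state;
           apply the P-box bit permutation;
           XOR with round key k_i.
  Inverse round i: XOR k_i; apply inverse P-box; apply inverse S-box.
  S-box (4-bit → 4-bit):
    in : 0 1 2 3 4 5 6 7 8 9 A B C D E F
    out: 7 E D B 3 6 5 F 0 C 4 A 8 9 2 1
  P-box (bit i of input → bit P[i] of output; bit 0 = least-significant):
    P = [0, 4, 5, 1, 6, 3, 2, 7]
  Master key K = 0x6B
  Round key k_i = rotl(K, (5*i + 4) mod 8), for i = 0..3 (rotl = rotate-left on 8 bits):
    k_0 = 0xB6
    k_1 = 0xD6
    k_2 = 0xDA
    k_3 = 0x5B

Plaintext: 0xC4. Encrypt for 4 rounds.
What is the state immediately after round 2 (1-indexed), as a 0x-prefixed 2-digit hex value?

s_0 = plaintext = 0xC4
s_1 = Round(s_0, k_0) = 0x27
s_2 = Round(s_1, k_1) = 0x21
s_3 = Round(s_2, k_2) = 0x2C
s_4 = Round(s_3, k_3) = 0x9D

0x21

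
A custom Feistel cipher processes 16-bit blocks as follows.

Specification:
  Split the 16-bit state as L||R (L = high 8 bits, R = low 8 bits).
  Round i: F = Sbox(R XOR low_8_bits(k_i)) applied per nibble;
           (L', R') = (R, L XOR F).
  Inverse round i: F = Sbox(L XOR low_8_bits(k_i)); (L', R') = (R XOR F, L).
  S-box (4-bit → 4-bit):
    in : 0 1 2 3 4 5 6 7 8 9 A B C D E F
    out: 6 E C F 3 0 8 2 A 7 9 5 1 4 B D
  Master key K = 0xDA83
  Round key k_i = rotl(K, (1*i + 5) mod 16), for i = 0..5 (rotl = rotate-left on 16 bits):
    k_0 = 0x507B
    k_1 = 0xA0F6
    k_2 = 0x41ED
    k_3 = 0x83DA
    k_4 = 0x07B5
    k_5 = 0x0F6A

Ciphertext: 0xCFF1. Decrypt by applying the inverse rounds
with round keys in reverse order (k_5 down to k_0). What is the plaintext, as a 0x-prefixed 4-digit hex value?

s_0 = ciphertext = 0xCFF1
s_1 = InvRound(s_0, k_5) = 0x61CF
s_2 = InvRound(s_1, k_4) = 0x8C61
s_3 = InvRound(s_2, k_3) = 0x698C
s_4 = InvRound(s_3, k_2) = 0x2F69
s_5 = InvRound(s_4, k_1) = 0x2E2F
s_6 = InvRound(s_5, k_0) = 0x2F2E

0x2F2E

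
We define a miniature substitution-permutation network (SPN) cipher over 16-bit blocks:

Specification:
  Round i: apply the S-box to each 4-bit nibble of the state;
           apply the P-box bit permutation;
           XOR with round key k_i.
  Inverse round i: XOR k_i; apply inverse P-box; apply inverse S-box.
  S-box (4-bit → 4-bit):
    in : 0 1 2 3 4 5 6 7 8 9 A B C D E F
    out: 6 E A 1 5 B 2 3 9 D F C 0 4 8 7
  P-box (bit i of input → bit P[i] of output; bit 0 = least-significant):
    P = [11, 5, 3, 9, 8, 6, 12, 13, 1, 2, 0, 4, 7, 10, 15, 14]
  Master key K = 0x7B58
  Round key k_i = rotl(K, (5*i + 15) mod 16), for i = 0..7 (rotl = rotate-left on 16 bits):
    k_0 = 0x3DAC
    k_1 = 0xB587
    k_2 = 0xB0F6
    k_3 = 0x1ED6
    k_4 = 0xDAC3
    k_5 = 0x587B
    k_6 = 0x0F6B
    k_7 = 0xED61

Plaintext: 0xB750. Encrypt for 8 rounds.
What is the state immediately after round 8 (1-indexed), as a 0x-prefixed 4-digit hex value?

s_0 = plaintext = 0xB750
s_1 = Round(s_0, k_0) = 0xDCC2
s_2 = Round(s_1, k_1) = 0x37A7
s_3 = Round(s_2, k_2) = 0x8910
s_4 = Round(s_3, k_3) = 0x6E2D
s_5 = Round(s_4, k_4) = 0xFE9B
s_6 = Round(s_5, k_5) = 0xEFE3
s_7 = Round(s_6, k_6) = 0x676C
s_8 = Round(s_7, k_7) = 0xE927

0xE927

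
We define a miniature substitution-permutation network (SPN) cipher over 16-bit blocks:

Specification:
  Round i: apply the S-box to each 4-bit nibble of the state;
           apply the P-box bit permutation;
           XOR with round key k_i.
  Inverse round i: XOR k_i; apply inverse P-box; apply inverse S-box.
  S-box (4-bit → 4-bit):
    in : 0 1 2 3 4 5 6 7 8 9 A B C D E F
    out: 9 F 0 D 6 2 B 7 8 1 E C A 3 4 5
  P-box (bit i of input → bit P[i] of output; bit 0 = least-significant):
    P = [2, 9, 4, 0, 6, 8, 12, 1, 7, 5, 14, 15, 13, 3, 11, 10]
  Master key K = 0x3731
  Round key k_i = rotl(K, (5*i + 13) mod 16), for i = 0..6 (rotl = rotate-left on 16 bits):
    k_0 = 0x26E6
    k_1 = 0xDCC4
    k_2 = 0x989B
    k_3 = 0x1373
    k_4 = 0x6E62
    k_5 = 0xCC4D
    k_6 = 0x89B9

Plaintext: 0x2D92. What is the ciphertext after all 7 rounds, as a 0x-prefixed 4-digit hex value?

0x3F68

s_0 = plaintext = 0x2D92
s_1 = Round(s_0, k_0) = 0x2606
s_2 = Round(s_1, k_1) = 0x5E23
s_3 = Round(s_2, k_2) = 0xD886
s_4 = Round(s_3, k_3) = 0xB17C
s_5 = Round(s_4, k_4) = 0xB183
s_6 = Round(s_5, k_5) = 0x00FA
s_7 = Round(s_6, k_6) = 0x3F68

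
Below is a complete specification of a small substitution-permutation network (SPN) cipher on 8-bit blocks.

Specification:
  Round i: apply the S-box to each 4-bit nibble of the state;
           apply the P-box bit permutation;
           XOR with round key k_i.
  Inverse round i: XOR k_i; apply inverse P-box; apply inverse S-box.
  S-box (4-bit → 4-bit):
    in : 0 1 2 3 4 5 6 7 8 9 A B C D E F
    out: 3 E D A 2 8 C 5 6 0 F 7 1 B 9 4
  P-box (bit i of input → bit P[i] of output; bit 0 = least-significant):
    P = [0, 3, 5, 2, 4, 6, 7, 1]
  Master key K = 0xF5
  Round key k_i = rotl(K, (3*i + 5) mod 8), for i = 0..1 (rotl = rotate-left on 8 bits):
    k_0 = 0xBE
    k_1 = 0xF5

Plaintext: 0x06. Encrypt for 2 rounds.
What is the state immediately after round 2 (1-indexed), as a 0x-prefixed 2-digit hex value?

s_0 = plaintext = 0x06
s_1 = Round(s_0, k_0) = 0xCA
s_2 = Round(s_1, k_1) = 0xC8

0xC8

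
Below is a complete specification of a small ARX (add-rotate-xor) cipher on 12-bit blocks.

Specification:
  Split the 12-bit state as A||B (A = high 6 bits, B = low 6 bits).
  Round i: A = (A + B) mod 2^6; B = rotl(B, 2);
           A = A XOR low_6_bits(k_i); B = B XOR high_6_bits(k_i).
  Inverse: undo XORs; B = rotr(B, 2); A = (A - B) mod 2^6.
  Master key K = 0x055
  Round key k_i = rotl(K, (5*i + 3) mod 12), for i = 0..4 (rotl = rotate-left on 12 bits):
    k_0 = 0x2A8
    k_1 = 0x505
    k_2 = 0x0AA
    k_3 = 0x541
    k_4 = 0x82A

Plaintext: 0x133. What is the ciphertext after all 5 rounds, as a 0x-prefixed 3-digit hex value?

s_0 = plaintext = 0x133
s_1 = Round(s_0, k_0) = 0x7C5
s_2 = Round(s_1, k_1) = 0x840
s_3 = Round(s_2, k_2) = 0x2C2
s_4 = Round(s_3, k_3) = 0x31D
s_5 = Round(s_4, k_4) = 0x0D5

0x0D5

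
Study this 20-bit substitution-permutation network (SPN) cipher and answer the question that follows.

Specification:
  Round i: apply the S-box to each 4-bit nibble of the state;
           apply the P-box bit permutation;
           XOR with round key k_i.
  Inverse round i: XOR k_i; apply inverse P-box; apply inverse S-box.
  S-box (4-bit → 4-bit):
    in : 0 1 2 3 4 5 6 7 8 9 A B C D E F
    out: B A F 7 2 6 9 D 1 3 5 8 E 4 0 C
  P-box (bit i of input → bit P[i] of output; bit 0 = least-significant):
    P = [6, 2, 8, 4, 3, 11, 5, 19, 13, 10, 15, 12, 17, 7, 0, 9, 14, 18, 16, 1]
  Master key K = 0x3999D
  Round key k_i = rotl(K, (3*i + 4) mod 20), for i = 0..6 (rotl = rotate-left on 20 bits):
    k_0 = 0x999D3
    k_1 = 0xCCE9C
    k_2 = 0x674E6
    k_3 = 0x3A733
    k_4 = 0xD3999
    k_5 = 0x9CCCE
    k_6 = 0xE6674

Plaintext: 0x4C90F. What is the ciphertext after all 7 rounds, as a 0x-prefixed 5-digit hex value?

s_0 = plaintext = 0x4C90F
s_1 = Round(s_0, k_0) = 0x5B64A
s_2 = Round(s_1, k_1) = 0x9F5DC
s_3 = Round(s_2, k_2) = 0x2B3D3
s_4 = Round(s_3, k_3) = 0x64055
s_5 = Round(s_4, k_4) = 0xD443F
s_6 = Round(s_5, k_5) = 0x8C176
s_7 = Round(s_6, k_6) = 0x6308D

0x6308D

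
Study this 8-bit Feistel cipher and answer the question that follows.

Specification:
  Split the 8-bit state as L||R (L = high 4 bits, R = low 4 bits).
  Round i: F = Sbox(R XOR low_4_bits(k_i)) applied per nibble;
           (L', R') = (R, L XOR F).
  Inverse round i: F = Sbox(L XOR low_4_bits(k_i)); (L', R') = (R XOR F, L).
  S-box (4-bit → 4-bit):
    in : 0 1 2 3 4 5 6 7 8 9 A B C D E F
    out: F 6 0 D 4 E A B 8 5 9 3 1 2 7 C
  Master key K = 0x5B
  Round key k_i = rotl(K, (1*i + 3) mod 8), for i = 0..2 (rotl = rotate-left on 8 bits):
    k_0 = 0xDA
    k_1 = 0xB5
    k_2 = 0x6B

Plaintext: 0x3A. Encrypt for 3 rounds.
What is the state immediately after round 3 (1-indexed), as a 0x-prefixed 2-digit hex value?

s_0 = plaintext = 0x3A
s_1 = Round(s_0, k_0) = 0xAC
s_2 = Round(s_1, k_1) = 0xCF
s_3 = Round(s_2, k_2) = 0xF8

0xF8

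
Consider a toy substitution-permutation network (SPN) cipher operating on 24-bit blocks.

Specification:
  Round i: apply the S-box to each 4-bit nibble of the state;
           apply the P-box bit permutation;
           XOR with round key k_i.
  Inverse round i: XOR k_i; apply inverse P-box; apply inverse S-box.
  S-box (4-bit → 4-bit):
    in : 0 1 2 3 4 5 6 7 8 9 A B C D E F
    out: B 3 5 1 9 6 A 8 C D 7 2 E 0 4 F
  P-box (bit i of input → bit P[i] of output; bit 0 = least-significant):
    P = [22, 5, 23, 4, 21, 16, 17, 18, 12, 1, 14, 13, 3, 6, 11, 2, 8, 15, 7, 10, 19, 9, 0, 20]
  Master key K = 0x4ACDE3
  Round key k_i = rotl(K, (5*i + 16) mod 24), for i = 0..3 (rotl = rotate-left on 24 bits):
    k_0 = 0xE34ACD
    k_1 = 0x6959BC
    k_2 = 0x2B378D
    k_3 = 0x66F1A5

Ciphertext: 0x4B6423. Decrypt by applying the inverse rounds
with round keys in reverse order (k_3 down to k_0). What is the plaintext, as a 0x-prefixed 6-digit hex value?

s_0 = ciphertext = 0x4B6423
s_1 = InvRound(s_0, k_3) = 0x3F710D
s_2 = InvRound(s_1, k_2) = 0x68DE7D
s_3 = InvRound(s_2, k_1) = 0x5FBDBD
s_4 = InvRound(s_3, k_0) = 0x00B94C

0x00B94C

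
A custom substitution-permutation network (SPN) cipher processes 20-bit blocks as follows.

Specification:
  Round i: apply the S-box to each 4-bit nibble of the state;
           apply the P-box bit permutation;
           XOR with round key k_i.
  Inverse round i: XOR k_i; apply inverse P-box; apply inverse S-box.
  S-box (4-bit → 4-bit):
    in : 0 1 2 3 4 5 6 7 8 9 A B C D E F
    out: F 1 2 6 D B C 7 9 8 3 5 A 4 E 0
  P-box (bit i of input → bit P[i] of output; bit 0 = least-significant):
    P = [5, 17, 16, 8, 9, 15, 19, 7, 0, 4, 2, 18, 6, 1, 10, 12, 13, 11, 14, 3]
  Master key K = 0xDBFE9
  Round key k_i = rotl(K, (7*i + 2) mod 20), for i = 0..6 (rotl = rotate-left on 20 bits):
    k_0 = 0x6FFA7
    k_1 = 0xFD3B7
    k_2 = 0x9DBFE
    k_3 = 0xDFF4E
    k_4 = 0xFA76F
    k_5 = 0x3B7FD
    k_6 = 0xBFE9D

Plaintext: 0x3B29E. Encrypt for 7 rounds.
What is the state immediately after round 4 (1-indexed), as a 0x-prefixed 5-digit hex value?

s_0 = plaintext = 0x3B29E
s_1 = Round(s_0, k_0) = 0x5B277
s_2 = Round(s_1, k_1) = 0x47DCF
s_3 = Round(s_2, k_2) = 0x93F30
s_4 = Round(s_3, k_3) = 0x67A64
s_5 = Round(s_4, k_4) = 0x6E294
s_6 = Round(s_5, k_5) = 0x2E247
s_7 = Round(s_6, k_6) = 0x0E02F

0x67A64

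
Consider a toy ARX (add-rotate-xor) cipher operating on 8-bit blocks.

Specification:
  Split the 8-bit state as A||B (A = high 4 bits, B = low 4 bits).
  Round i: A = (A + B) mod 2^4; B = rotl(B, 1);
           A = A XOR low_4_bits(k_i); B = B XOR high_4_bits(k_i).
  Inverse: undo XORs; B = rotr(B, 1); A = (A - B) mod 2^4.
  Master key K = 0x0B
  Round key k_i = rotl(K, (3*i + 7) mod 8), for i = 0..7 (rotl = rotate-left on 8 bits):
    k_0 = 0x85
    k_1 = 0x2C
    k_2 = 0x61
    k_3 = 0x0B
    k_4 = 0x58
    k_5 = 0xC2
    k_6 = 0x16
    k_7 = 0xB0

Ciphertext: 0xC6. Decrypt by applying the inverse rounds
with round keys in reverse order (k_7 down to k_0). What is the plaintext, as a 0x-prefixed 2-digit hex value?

s_0 = ciphertext = 0xC6
s_1 = InvRound(s_0, k_7) = 0xEE
s_2 = InvRound(s_1, k_6) = 0x9F
s_3 = InvRound(s_2, k_5) = 0x29
s_4 = InvRound(s_3, k_4) = 0x46
s_5 = InvRound(s_4, k_3) = 0xC3
s_6 = InvRound(s_5, k_2) = 0x3A
s_7 = InvRound(s_6, k_1) = 0xB4
s_8 = InvRound(s_7, k_0) = 0x86

0x86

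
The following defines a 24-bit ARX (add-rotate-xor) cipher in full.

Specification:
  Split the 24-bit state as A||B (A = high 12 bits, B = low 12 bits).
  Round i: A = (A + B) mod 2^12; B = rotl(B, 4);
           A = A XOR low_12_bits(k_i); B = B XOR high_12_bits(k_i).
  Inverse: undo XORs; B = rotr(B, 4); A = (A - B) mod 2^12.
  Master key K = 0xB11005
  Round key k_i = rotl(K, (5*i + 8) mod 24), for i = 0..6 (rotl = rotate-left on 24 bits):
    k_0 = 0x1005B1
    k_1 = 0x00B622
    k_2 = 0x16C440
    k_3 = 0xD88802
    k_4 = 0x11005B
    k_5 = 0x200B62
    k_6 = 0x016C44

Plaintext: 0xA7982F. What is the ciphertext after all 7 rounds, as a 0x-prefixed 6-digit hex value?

s_0 = plaintext = 0xA7982F
s_1 = Round(s_0, k_0) = 0x7193F8
s_2 = Round(s_1, k_1) = 0xD33F88
s_3 = Round(s_2, k_2) = 0x8FB9E3
s_4 = Round(s_3, k_3) = 0xADC3B1
s_5 = Round(s_4, k_4) = 0xED6A03
s_6 = Round(s_5, k_5) = 0x3BB23A
s_7 = Round(s_6, k_6) = 0x9B13B4

0x9B13B4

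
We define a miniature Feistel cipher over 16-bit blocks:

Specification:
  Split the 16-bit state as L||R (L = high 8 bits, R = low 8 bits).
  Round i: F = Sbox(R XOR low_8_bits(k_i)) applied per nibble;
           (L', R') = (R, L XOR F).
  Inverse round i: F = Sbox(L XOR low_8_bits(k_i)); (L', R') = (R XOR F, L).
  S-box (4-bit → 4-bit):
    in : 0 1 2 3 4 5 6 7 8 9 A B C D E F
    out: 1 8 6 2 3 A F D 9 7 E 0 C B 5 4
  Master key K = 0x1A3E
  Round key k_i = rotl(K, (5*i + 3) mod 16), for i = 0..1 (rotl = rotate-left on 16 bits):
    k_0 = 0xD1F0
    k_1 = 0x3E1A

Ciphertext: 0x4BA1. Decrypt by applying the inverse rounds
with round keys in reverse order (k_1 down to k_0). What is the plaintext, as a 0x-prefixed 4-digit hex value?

s_0 = ciphertext = 0x4BA1
s_1 = InvRound(s_0, k_1) = 0x094B
s_2 = InvRound(s_1, k_0) = 0x0C09

0x0C09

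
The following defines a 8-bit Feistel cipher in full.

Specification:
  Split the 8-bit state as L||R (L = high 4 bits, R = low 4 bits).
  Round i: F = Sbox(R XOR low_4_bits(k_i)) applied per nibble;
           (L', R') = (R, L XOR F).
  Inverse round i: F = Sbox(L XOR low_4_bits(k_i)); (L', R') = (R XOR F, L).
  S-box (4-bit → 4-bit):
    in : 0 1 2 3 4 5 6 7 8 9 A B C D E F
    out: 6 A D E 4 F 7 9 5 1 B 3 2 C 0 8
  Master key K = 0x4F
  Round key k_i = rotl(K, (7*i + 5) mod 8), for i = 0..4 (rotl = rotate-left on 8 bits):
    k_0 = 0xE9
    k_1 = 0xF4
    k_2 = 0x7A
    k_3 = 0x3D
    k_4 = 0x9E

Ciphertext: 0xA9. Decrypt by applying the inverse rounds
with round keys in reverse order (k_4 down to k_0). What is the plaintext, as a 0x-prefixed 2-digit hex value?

0x5C

s_0 = ciphertext = 0xA9
s_1 = InvRound(s_0, k_4) = 0xDA
s_2 = InvRound(s_1, k_3) = 0xCD
s_3 = InvRound(s_2, k_2) = 0xAC
s_4 = InvRound(s_3, k_1) = 0xCA
s_5 = InvRound(s_4, k_0) = 0x5C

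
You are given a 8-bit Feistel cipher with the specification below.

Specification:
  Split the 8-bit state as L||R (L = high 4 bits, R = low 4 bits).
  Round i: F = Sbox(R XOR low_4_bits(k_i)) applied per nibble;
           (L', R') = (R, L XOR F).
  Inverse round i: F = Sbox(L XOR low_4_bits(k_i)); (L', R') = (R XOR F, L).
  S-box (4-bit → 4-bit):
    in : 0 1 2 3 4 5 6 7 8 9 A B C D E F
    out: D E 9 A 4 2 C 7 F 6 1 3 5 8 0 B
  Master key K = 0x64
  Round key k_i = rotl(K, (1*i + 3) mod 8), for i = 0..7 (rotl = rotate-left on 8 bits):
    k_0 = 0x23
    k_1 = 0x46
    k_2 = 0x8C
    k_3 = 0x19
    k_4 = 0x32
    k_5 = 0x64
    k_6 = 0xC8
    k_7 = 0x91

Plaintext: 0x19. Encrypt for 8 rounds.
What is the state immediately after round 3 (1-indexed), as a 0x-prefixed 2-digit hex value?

0x56

s_0 = plaintext = 0x19
s_1 = Round(s_0, k_0) = 0x90
s_2 = Round(s_1, k_1) = 0x05
s_3 = Round(s_2, k_2) = 0x56
s_4 = Round(s_3, k_3) = 0x6E
s_5 = Round(s_4, k_4) = 0xE3
s_6 = Round(s_5, k_5) = 0x39
s_7 = Round(s_6, k_6) = 0x9D
s_8 = Round(s_7, k_7) = 0xDC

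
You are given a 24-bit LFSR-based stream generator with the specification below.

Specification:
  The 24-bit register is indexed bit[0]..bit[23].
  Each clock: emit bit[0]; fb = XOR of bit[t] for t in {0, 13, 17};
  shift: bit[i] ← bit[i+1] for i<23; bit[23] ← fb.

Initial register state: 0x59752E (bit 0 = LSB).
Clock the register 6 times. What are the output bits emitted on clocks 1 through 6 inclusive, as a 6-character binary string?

011101

reg_0 = 0x59752E
clock 1: out=0, reg = 0xACBA97
clock 2: out=1, reg = 0x565D4B
clock 3: out=1, reg = 0x2B2EA5
clock 4: out=1, reg = 0x959752
clock 5: out=0, reg = 0x4ACBA9
clock 6: out=1, reg = 0x2565D4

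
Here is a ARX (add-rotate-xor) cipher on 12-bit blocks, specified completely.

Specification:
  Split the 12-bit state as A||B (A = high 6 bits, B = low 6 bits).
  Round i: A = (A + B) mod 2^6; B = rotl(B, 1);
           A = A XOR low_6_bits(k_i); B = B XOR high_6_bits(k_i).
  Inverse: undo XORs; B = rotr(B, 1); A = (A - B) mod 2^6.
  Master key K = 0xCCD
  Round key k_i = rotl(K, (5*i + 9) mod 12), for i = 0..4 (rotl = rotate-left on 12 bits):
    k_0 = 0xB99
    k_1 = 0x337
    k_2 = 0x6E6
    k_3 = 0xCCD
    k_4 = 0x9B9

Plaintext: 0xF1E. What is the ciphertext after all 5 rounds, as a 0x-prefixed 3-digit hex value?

s_0 = plaintext = 0xF1E
s_1 = Round(s_0, k_0) = 0x0D2
s_2 = Round(s_1, k_1) = 0x8A8
s_3 = Round(s_2, k_2) = 0xB0A
s_4 = Round(s_3, k_3) = 0xEE7
s_5 = Round(s_4, k_4) = 0x6E9

0x6E9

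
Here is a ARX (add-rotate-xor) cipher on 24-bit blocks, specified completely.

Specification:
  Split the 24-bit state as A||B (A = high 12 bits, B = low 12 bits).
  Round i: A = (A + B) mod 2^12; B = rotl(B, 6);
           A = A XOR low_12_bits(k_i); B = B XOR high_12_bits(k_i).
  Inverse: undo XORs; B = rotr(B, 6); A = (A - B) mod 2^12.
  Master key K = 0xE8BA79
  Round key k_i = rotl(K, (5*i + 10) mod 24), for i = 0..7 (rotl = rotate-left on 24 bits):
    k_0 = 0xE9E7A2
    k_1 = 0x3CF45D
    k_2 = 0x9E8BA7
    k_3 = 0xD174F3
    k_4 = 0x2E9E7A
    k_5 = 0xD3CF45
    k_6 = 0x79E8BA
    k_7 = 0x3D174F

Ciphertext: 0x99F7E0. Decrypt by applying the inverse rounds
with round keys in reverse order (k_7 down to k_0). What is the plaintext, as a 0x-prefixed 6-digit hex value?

s_0 = ciphertext = 0x99F7E0
s_1 = InvRound(s_0, k_7) = 0x280C50
s_2 = InvRound(s_1, k_6) = 0x68B3AF
s_3 = InvRound(s_2, k_5) = 0x4D44FA
s_4 = InvRound(s_3, k_4) = 0x5D64D8
s_5 = InvRound(s_4, k_3) = 0xD3E3E7
s_6 = InvRound(s_5, k_2) = 0x2B13E8
s_7 = InvRound(s_6, k_1) = 0xD2C9C0
s_8 = InvRound(s_7, k_0) = 0x2F179D

0x2F179D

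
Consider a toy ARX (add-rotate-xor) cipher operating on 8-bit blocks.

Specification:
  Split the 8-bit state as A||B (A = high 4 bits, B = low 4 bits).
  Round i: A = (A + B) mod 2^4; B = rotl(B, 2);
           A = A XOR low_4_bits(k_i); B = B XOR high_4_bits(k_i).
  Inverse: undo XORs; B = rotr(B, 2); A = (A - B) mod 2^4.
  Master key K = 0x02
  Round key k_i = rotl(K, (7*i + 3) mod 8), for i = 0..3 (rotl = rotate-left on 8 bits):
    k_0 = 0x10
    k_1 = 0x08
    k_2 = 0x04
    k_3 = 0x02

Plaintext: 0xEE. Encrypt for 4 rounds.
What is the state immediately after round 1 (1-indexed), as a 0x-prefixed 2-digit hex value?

s_0 = plaintext = 0xEE
s_1 = Round(s_0, k_0) = 0xCA
s_2 = Round(s_1, k_1) = 0xEA
s_3 = Round(s_2, k_2) = 0xCA
s_4 = Round(s_3, k_3) = 0x4A

0xCA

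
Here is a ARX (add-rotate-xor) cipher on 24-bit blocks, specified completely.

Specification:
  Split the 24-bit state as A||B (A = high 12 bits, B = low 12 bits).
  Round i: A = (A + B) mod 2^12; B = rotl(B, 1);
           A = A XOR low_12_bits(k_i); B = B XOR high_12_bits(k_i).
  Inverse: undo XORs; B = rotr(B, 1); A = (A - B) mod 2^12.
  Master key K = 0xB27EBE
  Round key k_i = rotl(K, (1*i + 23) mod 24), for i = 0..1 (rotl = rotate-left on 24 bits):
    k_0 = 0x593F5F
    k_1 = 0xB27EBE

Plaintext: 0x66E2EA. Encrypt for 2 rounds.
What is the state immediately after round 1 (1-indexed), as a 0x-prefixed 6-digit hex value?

s_0 = plaintext = 0x66E2EA
s_1 = Round(s_0, k_0) = 0x607047
s_2 = Round(s_1, k_1) = 0x8F0BA9

0x607047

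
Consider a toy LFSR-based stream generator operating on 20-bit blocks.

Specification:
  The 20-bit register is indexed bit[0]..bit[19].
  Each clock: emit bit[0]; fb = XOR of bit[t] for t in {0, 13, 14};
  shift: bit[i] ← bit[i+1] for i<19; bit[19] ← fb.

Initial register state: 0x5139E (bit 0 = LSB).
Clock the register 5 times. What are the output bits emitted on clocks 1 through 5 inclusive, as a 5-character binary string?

reg_0 = 0x5139E
clock 1: out=0, reg = 0x289CF
clock 2: out=1, reg = 0x944E7
clock 3: out=1, reg = 0x4A273
clock 4: out=1, reg = 0x25139
clock 5: out=1, reg = 0x1289C

01111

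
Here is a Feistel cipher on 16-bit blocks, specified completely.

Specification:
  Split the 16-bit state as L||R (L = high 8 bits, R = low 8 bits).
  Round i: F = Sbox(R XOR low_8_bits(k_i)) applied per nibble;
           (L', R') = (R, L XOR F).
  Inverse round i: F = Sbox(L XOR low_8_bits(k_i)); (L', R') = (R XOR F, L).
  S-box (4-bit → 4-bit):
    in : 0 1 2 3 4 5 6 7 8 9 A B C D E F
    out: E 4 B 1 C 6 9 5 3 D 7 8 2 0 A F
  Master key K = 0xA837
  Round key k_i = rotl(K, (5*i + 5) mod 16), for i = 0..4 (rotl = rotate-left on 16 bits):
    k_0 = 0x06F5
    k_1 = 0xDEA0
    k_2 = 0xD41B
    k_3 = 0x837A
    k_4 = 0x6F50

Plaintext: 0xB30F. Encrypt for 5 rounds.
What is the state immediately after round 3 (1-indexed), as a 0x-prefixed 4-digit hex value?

0xA3C7

s_0 = plaintext = 0xB30F
s_1 = Round(s_0, k_0) = 0x0F44
s_2 = Round(s_1, k_1) = 0x44A3
s_3 = Round(s_2, k_2) = 0xA3C7
s_4 = Round(s_3, k_3) = 0xC723
s_5 = Round(s_4, k_4) = 0x2396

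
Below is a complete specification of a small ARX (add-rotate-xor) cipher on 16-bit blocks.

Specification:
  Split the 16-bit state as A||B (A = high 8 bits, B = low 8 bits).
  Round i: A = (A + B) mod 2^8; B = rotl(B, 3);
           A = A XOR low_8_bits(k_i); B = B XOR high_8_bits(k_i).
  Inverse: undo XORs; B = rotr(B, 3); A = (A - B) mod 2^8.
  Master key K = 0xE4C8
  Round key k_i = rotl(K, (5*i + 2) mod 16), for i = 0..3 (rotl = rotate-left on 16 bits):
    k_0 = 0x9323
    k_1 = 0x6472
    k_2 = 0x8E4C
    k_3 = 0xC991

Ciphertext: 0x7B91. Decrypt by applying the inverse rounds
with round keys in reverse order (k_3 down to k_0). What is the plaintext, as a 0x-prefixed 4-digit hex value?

0xB321

s_0 = ciphertext = 0x7B91
s_1 = InvRound(s_0, k_3) = 0xDF0B
s_2 = InvRound(s_1, k_2) = 0xE3B0
s_3 = InvRound(s_2, k_1) = 0xF79A
s_4 = InvRound(s_3, k_0) = 0xB321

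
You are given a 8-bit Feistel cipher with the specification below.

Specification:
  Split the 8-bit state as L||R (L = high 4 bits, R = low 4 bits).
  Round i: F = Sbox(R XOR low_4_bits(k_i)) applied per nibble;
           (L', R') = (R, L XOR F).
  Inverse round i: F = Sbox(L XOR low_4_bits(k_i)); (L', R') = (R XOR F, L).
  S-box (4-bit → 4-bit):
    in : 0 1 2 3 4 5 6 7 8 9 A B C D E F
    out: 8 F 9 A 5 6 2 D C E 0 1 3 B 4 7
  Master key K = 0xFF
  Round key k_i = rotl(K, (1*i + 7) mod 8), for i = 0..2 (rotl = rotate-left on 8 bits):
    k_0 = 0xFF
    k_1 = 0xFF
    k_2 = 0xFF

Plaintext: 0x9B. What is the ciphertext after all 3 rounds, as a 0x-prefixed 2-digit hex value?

s_0 = plaintext = 0x9B
s_1 = Round(s_0, k_0) = 0xBC
s_2 = Round(s_1, k_1) = 0xC1
s_3 = Round(s_2, k_2) = 0x18

0x18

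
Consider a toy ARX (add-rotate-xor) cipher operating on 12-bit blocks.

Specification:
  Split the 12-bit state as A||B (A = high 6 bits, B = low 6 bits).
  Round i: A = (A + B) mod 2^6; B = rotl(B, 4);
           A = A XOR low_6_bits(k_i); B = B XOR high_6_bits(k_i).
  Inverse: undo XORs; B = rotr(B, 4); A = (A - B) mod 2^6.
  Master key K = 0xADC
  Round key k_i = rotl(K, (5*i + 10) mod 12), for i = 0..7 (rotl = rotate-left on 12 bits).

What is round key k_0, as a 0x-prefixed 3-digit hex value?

K = 0xADC
k_0 = rotl(K, (5*0+10) mod 12) = rotl(K, 10) = 0x2B7

0x2B7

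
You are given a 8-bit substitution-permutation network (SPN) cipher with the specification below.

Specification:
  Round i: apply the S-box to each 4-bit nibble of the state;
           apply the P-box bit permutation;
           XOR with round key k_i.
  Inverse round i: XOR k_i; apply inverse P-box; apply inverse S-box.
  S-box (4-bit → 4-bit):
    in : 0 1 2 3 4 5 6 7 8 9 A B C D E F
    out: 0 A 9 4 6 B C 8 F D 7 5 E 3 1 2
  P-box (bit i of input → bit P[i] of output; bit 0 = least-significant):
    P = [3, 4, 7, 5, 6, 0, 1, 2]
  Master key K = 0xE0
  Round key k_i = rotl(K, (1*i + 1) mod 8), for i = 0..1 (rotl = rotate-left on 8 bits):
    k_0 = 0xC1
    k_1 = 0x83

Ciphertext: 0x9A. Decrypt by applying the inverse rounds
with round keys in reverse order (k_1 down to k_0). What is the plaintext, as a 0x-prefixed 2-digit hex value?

0x75

s_0 = ciphertext = 0x9A
s_1 = InvRound(s_0, k_1) = 0xFD
s_2 = InvRound(s_1, k_0) = 0x75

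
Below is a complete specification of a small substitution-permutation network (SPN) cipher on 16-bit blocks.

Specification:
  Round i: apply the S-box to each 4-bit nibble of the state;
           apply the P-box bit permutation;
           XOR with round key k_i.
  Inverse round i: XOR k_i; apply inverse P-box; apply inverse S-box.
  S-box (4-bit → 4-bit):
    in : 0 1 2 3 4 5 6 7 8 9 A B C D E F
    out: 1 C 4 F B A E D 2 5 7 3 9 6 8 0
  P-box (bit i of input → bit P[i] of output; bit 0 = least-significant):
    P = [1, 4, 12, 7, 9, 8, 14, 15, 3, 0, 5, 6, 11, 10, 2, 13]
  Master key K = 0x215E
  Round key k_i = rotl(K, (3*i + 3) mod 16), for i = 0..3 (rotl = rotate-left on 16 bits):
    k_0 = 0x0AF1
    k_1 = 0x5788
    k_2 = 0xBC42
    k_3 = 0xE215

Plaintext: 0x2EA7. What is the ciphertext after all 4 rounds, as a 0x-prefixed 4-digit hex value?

s_0 = plaintext = 0x2EA7
s_1 = Round(s_0, k_0) = 0x5937
s_2 = Round(s_1, k_1) = 0xA022
s_3 = Round(s_2, k_2) = 0xE04E
s_4 = Round(s_3, k_3) = 0x419D

0x419D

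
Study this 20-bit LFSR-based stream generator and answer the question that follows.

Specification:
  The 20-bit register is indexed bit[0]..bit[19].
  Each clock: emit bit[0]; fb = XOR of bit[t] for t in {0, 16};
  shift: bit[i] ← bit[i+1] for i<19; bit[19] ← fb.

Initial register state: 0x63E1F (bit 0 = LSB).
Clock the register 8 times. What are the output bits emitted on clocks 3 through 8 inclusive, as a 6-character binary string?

111000

reg_0 = 0x63E1F
clock 1: out=1, reg = 0xB1F0F
clock 2: out=1, reg = 0x58F87
clock 3: out=1, reg = 0x2C7C3
clock 4: out=1, reg = 0x963E1
clock 5: out=1, reg = 0x4B1F0
clock 6: out=0, reg = 0x258F8
clock 7: out=0, reg = 0x12C7C
clock 8: out=0, reg = 0x8963E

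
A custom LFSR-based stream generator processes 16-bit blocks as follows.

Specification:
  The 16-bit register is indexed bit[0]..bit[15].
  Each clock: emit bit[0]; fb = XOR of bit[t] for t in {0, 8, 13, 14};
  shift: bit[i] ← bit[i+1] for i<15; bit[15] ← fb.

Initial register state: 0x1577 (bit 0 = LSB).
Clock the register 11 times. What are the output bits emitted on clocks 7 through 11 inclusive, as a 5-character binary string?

10101

reg_0 = 0x1577
clock 1: out=1, reg = 0x0ABB
clock 2: out=1, reg = 0x855D
clock 3: out=1, reg = 0x42AE
clock 4: out=0, reg = 0xA157
clock 5: out=1, reg = 0xD0AB
clock 6: out=1, reg = 0x6855
clock 7: out=1, reg = 0xB42A
clock 8: out=0, reg = 0xDA15
clock 9: out=1, reg = 0x6D0A
clock 10: out=0, reg = 0xB685
clock 11: out=1, reg = 0x5B42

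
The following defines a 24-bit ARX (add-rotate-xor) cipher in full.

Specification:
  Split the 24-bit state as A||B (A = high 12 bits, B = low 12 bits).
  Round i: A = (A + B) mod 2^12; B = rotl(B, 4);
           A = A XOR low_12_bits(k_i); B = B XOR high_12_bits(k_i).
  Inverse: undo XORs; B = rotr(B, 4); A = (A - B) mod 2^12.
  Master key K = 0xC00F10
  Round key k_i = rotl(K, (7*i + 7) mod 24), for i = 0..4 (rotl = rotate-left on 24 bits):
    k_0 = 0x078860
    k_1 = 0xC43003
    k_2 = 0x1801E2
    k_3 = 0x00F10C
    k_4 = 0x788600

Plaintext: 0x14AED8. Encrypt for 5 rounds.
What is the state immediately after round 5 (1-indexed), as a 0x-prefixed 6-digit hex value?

0x71E44E

s_0 = plaintext = 0x14AED8
s_1 = Round(s_0, k_0) = 0x842DF6
s_2 = Round(s_1, k_1) = 0x63B32E
s_3 = Round(s_2, k_2) = 0x88B363
s_4 = Round(s_3, k_3) = 0xAE263C
s_5 = Round(s_4, k_4) = 0x71E44E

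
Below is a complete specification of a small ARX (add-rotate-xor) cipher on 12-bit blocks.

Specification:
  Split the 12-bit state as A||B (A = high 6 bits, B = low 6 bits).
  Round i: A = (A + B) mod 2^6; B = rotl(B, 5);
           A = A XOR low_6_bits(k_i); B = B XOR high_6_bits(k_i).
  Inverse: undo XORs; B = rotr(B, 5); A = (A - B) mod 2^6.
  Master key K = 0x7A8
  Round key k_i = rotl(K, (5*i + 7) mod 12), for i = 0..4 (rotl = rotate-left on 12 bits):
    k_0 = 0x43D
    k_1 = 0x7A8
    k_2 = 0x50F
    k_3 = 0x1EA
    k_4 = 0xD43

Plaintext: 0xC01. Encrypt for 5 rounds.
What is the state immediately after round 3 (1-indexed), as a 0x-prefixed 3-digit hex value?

0x557

s_0 = plaintext = 0xC01
s_1 = Round(s_0, k_0) = 0x330
s_2 = Round(s_1, k_1) = 0x506
s_3 = Round(s_2, k_2) = 0x557
s_4 = Round(s_3, k_3) = 0x1AC
s_5 = Round(s_4, k_4) = 0xC63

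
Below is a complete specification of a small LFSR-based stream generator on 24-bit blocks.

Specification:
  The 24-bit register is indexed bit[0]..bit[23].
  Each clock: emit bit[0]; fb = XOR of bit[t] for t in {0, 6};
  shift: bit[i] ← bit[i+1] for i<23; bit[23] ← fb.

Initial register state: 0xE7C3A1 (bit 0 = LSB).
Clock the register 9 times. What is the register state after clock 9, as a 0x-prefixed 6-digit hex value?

0x57F3E1

reg_0 = 0xE7C3A1
clock 1: out=1, reg = 0xF3E1D0
clock 2: out=0, reg = 0xF9F0E8
clock 3: out=0, reg = 0xFCF874
clock 4: out=0, reg = 0xFE7C3A
clock 5: out=0, reg = 0x7F3E1D
clock 6: out=1, reg = 0xBF9F0E
clock 7: out=0, reg = 0x5FCF87
clock 8: out=1, reg = 0xAFE7C3
clock 9: out=1, reg = 0x57F3E1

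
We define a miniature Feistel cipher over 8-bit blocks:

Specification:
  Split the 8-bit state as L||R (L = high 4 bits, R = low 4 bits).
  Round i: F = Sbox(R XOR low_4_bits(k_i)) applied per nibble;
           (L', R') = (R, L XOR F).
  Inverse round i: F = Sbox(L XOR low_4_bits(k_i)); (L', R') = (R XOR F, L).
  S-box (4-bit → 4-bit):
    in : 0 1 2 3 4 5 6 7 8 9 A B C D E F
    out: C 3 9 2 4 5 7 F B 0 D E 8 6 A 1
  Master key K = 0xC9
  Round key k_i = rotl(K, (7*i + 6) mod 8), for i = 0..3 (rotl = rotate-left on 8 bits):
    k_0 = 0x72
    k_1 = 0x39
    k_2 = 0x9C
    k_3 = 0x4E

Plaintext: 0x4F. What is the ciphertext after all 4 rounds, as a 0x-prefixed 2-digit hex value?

0x4C

s_0 = plaintext = 0x4F
s_1 = Round(s_0, k_0) = 0xF2
s_2 = Round(s_1, k_1) = 0x21
s_3 = Round(s_2, k_2) = 0x14
s_4 = Round(s_3, k_3) = 0x4C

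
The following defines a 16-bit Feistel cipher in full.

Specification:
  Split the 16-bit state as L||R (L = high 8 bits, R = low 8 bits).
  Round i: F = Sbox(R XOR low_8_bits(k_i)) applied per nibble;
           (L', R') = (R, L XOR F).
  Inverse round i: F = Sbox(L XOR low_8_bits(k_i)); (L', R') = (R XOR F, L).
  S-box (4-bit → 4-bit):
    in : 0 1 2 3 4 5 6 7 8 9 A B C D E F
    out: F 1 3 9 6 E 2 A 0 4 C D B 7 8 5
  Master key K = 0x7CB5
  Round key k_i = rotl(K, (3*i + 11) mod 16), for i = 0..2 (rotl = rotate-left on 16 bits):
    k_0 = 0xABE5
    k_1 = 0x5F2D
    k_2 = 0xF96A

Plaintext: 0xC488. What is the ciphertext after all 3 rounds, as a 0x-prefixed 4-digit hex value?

0x300F

s_0 = plaintext = 0xC488
s_1 = Round(s_0, k_0) = 0x88E3
s_2 = Round(s_1, k_1) = 0xE330
s_3 = Round(s_2, k_2) = 0x300F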